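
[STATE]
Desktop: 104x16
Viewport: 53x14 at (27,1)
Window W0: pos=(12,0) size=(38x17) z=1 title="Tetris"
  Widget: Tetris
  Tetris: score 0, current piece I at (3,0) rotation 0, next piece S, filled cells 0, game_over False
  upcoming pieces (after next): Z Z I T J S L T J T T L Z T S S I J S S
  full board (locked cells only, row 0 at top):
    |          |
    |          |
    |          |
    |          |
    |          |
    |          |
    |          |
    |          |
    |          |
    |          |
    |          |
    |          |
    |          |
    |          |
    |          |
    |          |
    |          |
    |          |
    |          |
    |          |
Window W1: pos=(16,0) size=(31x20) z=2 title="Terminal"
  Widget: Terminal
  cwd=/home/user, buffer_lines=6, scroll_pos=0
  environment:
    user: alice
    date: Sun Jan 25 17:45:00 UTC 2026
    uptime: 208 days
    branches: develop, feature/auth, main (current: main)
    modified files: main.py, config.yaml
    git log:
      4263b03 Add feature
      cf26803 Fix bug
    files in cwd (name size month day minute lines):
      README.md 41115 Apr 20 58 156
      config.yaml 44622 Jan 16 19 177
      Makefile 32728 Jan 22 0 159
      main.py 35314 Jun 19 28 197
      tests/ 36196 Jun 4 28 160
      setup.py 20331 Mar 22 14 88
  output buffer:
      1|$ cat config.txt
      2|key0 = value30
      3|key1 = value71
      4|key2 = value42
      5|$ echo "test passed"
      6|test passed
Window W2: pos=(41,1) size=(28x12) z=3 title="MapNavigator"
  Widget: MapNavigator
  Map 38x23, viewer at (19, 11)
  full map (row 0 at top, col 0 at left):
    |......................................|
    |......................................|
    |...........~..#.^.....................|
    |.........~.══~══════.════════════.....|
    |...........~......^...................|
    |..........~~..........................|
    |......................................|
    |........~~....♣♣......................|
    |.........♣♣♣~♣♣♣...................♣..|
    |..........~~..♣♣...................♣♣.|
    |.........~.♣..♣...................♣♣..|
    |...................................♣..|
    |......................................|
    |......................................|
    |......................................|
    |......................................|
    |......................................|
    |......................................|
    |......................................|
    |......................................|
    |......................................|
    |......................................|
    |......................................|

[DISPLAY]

              ┏━━━━━━━━━━━━━━━━━━━━━━━━━━┓           
──────────────┃ MapNavigator             ┃           
ig.txt        ┠──────────────────────────┨           
ue30          ┃..~~....♣♣................┃           
ue71          ┃...♣♣♣~♣♣♣................┃           
ue42          ┃....~~..♣♣................┃           
st passed"    ┃...~.♣..♣.................┃           
d             ┃.............@............┃           
              ┃..........................┃           
              ┃..........................┃           
              ┃..........................┃           
              ┗━━━━━━━━━━━━━━━━━━━━━━━━━━┛           
                   ┃  ┃                              
                   ┃  ┃                              


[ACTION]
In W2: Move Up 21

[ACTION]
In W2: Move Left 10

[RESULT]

              ┏━━━━━━━━━━━━━━━━━━━━━━━━━━┓           
──────────────┃ MapNavigator             ┃           
ig.txt        ┠──────────────────────────┨           
ue30          ┃                          ┃           
ue71          ┃                          ┃           
ue42          ┃                          ┃           
st passed"    ┃                          ┃           
d             ┃    .........@............┃           
              ┃    ......................┃           
              ┃    ...........~..#.^.....┃           
              ┃    .........~.══~══════.═┃           
              ┗━━━━━━━━━━━━━━━━━━━━━━━━━━┛           
                   ┃  ┃                              
                   ┃  ┃                              


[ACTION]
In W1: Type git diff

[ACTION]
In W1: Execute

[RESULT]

              ┏━━━━━━━━━━━━━━━━━━━━━━━━━━┓           
──────────────┃ MapNavigator             ┃           
ig.txt        ┠──────────────────────────┨           
ue30          ┃                          ┃           
ue71          ┃                          ┃           
ue42          ┃                          ┃           
st passed"    ┃                          ┃           
d             ┃    .........@............┃           
              ┃    ......................┃           
 a/main.py b/m┃    ...........~..#.^.....┃           
.py           ┃    .........~.══~══════.═┃           
.py           ┗━━━━━━━━━━━━━━━━━━━━━━━━━━┛           
,4 @@              ┃  ┃                              
                   ┃  ┃                              


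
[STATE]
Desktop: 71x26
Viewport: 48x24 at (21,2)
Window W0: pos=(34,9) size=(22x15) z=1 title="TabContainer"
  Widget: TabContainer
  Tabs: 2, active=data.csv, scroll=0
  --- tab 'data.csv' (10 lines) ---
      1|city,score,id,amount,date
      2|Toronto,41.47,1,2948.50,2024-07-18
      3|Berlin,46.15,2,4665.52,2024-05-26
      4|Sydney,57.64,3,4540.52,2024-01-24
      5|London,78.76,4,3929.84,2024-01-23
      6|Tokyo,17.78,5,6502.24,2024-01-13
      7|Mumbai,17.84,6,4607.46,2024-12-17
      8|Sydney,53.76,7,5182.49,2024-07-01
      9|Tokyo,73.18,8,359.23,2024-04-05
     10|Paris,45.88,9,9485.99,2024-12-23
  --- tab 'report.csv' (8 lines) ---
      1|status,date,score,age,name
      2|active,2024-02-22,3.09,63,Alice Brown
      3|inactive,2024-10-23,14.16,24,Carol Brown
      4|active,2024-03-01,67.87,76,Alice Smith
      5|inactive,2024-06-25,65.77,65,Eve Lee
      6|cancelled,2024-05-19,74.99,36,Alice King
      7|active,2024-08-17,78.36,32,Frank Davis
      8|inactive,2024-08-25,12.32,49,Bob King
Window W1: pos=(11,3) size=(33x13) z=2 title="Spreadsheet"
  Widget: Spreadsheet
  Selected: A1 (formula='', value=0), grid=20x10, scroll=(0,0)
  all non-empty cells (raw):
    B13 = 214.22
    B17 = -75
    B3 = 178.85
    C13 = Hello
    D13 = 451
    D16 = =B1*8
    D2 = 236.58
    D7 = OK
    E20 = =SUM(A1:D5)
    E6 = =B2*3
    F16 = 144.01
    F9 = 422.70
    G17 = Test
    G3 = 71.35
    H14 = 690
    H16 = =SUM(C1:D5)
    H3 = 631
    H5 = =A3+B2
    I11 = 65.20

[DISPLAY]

                                                
━━━━━━━━━━━━━━━━━━━━━━┓                         
eet                   ┃                         
──────────────────────┨                         
                      ┃                         
      B       C       ┃                         
----------------------┃                         
[0]       0       0   ┃━━━━━━━━━━━┓             
  0       0       0  2┃iner       ┃             
  0  178.85       0   ┃───────────┨             
  0       0       0   ┃]│ report.c┃             
  0       0       0   ┃───────────┃             
  0       0       0   ┃e,id,amount┃             
━━━━━━━━━━━━━━━━━━━━━━┛1.47,1,2948┃             
             ┃Berlin,46.15,2,4665.┃             
             ┃Sydney,57.64,3,4540.┃             
             ┃London,78.76,4,3929.┃             
             ┃Tokyo,17.78,5,6502.2┃             
             ┃Mumbai,17.84,6,4607.┃             
             ┃Sydney,53.76,7,5182.┃             
             ┃Tokyo,73.18,8,359.23┃             
             ┗━━━━━━━━━━━━━━━━━━━━┛             
                                                
                                                


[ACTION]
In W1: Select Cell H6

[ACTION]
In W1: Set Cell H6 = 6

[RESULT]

                                                
━━━━━━━━━━━━━━━━━━━━━━┓                         
eet                   ┃                         
──────────────────────┨                         
                      ┃                         
      B       C       ┃                         
----------------------┃                         
  0       0       0   ┃━━━━━━━━━━━┓             
  0       0       0  2┃iner       ┃             
  0  178.85       0   ┃───────────┨             
  0       0       0   ┃]│ report.c┃             
  0       0       0   ┃───────────┃             
  0       0       0   ┃e,id,amount┃             
━━━━━━━━━━━━━━━━━━━━━━┛1.47,1,2948┃             
             ┃Berlin,46.15,2,4665.┃             
             ┃Sydney,57.64,3,4540.┃             
             ┃London,78.76,4,3929.┃             
             ┃Tokyo,17.78,5,6502.2┃             
             ┃Mumbai,17.84,6,4607.┃             
             ┃Sydney,53.76,7,5182.┃             
             ┃Tokyo,73.18,8,359.23┃             
             ┗━━━━━━━━━━━━━━━━━━━━┛             
                                                
                                                


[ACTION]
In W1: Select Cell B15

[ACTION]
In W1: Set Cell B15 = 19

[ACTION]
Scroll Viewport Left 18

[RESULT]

                                                
        ┏━━━━━━━━━━━━━━━━━━━━━━━━━━━━━━━┓       
        ┃ Spreadsheet                   ┃       
        ┠───────────────────────────────┨       
        ┃B15: 19                        ┃       
        ┃       A       B       C       ┃       
        ┃-------------------------------┃       
        ┃  1        0       0       0   ┃━━━━━━━
        ┃  2        0       0       0  2┃iner   
        ┃  3        0  178.85       0   ┃───────
        ┃  4        0       0       0   ┃]│ repo
        ┃  5        0       0       0   ┃───────
        ┃  6        0       0       0   ┃e,id,am
        ┗━━━━━━━━━━━━━━━━━━━━━━━━━━━━━━━┛1.47,1,
                               ┃Berlin,46.15,2,4
                               ┃Sydney,57.64,3,4
                               ┃London,78.76,4,3
                               ┃Tokyo,17.78,5,65
                               ┃Mumbai,17.84,6,4
                               ┃Sydney,53.76,7,5
                               ┃Tokyo,73.18,8,35
                               ┗━━━━━━━━━━━━━━━━
                                                
                                                


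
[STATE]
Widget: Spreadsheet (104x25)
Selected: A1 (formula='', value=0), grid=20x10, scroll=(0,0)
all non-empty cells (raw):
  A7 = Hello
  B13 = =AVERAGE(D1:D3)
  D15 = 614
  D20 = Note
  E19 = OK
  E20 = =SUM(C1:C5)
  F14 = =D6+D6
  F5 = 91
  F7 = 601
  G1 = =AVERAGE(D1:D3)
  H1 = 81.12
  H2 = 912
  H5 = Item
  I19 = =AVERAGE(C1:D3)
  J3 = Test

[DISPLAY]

A1:                                                                                                     
       A       B       C       D       E       F       G       H       I       J                        
--------------------------------------------------------------------------------------------------------
  1      [0]       0       0       0       0       0       0   81.12       0       0                    
  2        0       0       0       0       0       0       0     912       0       0                    
  3        0       0       0       0       0       0       0       0       0Test                        
  4        0       0       0       0       0       0       0       0       0       0                    
  5        0       0       0       0       0      91       0Item           0       0                    
  6        0       0       0       0       0       0       0       0       0       0                    
  7 Hello          0       0       0       0     601       0       0       0       0                    
  8        0       0       0       0       0       0       0       0       0       0                    
  9        0       0       0       0       0       0       0       0       0       0                    
 10        0       0       0       0       0       0       0       0       0       0                    
 11        0       0       0       0       0       0       0       0       0       0                    
 12        0       0       0       0       0       0       0       0       0       0                    
 13        0       0       0       0       0       0       0       0       0       0                    
 14        0       0       0       0       0       0       0       0       0       0                    
 15        0       0       0     614       0       0       0       0       0       0                    
 16        0       0       0       0       0       0       0       0       0       0                    
 17        0       0       0       0       0       0       0       0       0       0                    
 18        0       0       0       0       0       0       0       0       0       0                    
 19        0       0       0       0OK             0       0       0       0       0                    
 20        0       0       0Note           0       0       0       0       0       0                    
                                                                                                        
                                                                                                        


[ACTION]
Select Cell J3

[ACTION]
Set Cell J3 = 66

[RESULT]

J3: 66                                                                                                  
       A       B       C       D       E       F       G       H       I       J                        
--------------------------------------------------------------------------------------------------------
  1        0       0       0       0       0       0       0   81.12       0       0                    
  2        0       0       0       0       0       0       0     912       0       0                    
  3        0       0       0       0       0       0       0       0       0    [66]                    
  4        0       0       0       0       0       0       0       0       0       0                    
  5        0       0       0       0       0      91       0Item           0       0                    
  6        0       0       0       0       0       0       0       0       0       0                    
  7 Hello          0       0       0       0     601       0       0       0       0                    
  8        0       0       0       0       0       0       0       0       0       0                    
  9        0       0       0       0       0       0       0       0       0       0                    
 10        0       0       0       0       0       0       0       0       0       0                    
 11        0       0       0       0       0       0       0       0       0       0                    
 12        0       0       0       0       0       0       0       0       0       0                    
 13        0       0       0       0       0       0       0       0       0       0                    
 14        0       0       0       0       0       0       0       0       0       0                    
 15        0       0       0     614       0       0       0       0       0       0                    
 16        0       0       0       0       0       0       0       0       0       0                    
 17        0       0       0       0       0       0       0       0       0       0                    
 18        0       0       0       0       0       0       0       0       0       0                    
 19        0       0       0       0OK             0       0       0       0       0                    
 20        0       0       0Note           0       0       0       0       0       0                    
                                                                                                        
                                                                                                        


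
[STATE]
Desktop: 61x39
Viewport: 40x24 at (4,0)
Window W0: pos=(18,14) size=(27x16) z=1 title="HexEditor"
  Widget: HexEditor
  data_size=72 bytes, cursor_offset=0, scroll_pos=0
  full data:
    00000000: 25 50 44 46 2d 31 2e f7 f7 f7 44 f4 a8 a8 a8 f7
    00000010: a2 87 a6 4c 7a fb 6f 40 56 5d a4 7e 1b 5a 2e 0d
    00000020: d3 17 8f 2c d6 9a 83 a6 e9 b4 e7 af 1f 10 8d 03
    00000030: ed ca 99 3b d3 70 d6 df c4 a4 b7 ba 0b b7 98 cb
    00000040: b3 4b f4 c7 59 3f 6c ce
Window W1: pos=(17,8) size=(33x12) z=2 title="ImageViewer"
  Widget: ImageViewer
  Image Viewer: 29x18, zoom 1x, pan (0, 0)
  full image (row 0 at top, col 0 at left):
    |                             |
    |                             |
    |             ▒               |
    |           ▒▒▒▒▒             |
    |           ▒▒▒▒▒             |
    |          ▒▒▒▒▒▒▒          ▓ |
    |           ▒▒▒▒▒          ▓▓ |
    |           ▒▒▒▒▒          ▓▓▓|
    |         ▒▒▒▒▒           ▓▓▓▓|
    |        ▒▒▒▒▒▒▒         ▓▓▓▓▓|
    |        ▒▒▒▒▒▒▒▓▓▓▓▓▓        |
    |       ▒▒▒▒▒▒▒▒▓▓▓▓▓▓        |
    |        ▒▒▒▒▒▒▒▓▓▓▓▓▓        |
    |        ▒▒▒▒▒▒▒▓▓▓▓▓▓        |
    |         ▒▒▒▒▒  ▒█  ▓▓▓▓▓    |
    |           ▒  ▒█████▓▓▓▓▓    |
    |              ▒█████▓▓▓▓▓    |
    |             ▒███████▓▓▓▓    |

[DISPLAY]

                                        
                                        
                                        
                                        
                                        
                                        
                                        
                                        
             ┏━━━━━━━━━━━━━━━━━━━━━━━━━━
             ┃ ImageViewer              
             ┠──────────────────────────
             ┃                          
             ┃                          
             ┃             ▒            
             ┃           ▒▒▒▒▒          
             ┃           ▒▒▒▒▒          
             ┃          ▒▒▒▒▒▒▒         
             ┃           ▒▒▒▒▒          
             ┃           ▒▒▒▒▒          
             ┗━━━━━━━━━━━━━━━━━━━━━━━━━━
              ┃00000030  ed ca 99 3b d3 
              ┃00000040  b3 4b f4 c7 59 
              ┃                         
              ┃                         


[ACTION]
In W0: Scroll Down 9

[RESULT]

                                        
                                        
                                        
                                        
                                        
                                        
                                        
                                        
             ┏━━━━━━━━━━━━━━━━━━━━━━━━━━
             ┃ ImageViewer              
             ┠──────────────────────────
             ┃                          
             ┃                          
             ┃             ▒            
             ┃           ▒▒▒▒▒          
             ┃           ▒▒▒▒▒          
             ┃          ▒▒▒▒▒▒▒         
             ┃           ▒▒▒▒▒          
             ┃           ▒▒▒▒▒          
             ┗━━━━━━━━━━━━━━━━━━━━━━━━━━
              ┃                         
              ┃                         
              ┃                         
              ┃                         


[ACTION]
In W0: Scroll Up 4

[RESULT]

                                        
                                        
                                        
                                        
                                        
                                        
                                        
                                        
             ┏━━━━━━━━━━━━━━━━━━━━━━━━━━
             ┃ ImageViewer              
             ┠──────────────────────────
             ┃                          
             ┃                          
             ┃             ▒            
             ┃           ▒▒▒▒▒          
             ┃           ▒▒▒▒▒          
             ┃          ▒▒▒▒▒▒▒         
             ┃           ▒▒▒▒▒          
             ┃           ▒▒▒▒▒          
             ┗━━━━━━━━━━━━━━━━━━━━━━━━━━
              ┃00000030  ed ca 99 3b d3 
              ┃00000040  b3 4b f4 c7 59 
              ┃                         
              ┃                         


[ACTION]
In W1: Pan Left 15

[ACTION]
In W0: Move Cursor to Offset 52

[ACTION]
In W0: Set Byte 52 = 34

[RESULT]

                                        
                                        
                                        
                                        
                                        
                                        
                                        
                                        
             ┏━━━━━━━━━━━━━━━━━━━━━━━━━━
             ┃ ImageViewer              
             ┠──────────────────────────
             ┃                          
             ┃                          
             ┃             ▒            
             ┃           ▒▒▒▒▒          
             ┃           ▒▒▒▒▒          
             ┃          ▒▒▒▒▒▒▒         
             ┃           ▒▒▒▒▒          
             ┃           ▒▒▒▒▒          
             ┗━━━━━━━━━━━━━━━━━━━━━━━━━━
              ┃00000030  ed ca 99 3b 34 
              ┃00000040  b3 4b f4 c7 59 
              ┃                         
              ┃                         


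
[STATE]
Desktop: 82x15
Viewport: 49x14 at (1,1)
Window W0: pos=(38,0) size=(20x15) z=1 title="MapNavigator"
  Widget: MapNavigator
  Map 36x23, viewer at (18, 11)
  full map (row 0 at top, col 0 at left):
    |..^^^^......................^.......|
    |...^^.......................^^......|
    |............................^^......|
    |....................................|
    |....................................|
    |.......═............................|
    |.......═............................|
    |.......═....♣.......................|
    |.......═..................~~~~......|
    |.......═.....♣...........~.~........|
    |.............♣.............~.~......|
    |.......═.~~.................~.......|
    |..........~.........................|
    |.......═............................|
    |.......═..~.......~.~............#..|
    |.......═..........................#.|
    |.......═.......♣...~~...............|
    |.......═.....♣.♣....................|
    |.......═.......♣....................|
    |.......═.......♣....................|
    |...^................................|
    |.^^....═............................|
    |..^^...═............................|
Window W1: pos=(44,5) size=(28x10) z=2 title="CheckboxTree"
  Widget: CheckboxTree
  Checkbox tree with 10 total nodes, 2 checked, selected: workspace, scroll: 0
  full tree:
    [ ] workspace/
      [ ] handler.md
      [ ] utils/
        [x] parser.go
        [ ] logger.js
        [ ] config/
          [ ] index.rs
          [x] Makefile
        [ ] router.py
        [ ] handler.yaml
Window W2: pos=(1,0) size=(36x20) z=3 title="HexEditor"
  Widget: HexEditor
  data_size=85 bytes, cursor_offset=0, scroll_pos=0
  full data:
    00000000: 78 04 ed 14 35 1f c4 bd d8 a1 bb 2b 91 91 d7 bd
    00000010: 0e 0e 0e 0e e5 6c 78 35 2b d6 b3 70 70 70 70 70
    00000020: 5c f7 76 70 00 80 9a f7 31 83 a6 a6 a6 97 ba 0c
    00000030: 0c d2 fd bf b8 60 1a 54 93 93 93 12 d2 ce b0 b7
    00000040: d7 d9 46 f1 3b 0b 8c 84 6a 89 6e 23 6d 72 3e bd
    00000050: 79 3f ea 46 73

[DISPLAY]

┃ HexEditor                        ┃ ┃ MapNavigat
┠──────────────────────────────────┨ ┠───────────
┃00000000  78 04 ed 14 35 1f c4 bd ┃ ┃...........
┃00000010  0e 0e 0e 0e e5 6c 78 35 ┃ ┃...♣.......
┃00000020  5c f7 76 70 00 80 9a f7 ┃ ┃.....┏━━━━━
┃00000030  0c d2 fd bf b8 60 1a 54 ┃ ┃....♣┃ Chec
┃00000040  d7 d9 46 f1 3b 0b 8c 84 ┃ ┃....♣┠─────
┃00000050  79 3f ea 46 73          ┃ ┃~~...┃>[-] 
┃                                  ┃ ┃.~...┃   [ 
┃                                  ┃ ┃.....┃   [-
┃                                  ┃ ┃.~...┃     
┃                                  ┃ ┃.....┃     
┃                                  ┃ ┃.....┃     
┃                                  ┃ ┗━━━━━┗━━━━━


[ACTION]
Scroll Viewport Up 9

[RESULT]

┏━━━━━━━━━━━━━━━━━━━━━━━━━━━━━━━━━━┓ ┏━━━━━━━━━━━
┃ HexEditor                        ┃ ┃ MapNavigat
┠──────────────────────────────────┨ ┠───────────
┃00000000  78 04 ed 14 35 1f c4 bd ┃ ┃...........
┃00000010  0e 0e 0e 0e e5 6c 78 35 ┃ ┃...♣.......
┃00000020  5c f7 76 70 00 80 9a f7 ┃ ┃.....┏━━━━━
┃00000030  0c d2 fd bf b8 60 1a 54 ┃ ┃....♣┃ Chec
┃00000040  d7 d9 46 f1 3b 0b 8c 84 ┃ ┃....♣┠─────
┃00000050  79 3f ea 46 73          ┃ ┃~~...┃>[-] 
┃                                  ┃ ┃.~...┃   [ 
┃                                  ┃ ┃.....┃   [-
┃                                  ┃ ┃.~...┃     
┃                                  ┃ ┃.....┃     
┃                                  ┃ ┃.....┃     


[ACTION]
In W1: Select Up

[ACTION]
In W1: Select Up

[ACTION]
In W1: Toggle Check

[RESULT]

┏━━━━━━━━━━━━━━━━━━━━━━━━━━━━━━━━━━┓ ┏━━━━━━━━━━━
┃ HexEditor                        ┃ ┃ MapNavigat
┠──────────────────────────────────┨ ┠───────────
┃00000000  78 04 ed 14 35 1f c4 bd ┃ ┃...........
┃00000010  0e 0e 0e 0e e5 6c 78 35 ┃ ┃...♣.......
┃00000020  5c f7 76 70 00 80 9a f7 ┃ ┃.....┏━━━━━
┃00000030  0c d2 fd bf b8 60 1a 54 ┃ ┃....♣┃ Chec
┃00000040  d7 d9 46 f1 3b 0b 8c 84 ┃ ┃....♣┠─────
┃00000050  79 3f ea 46 73          ┃ ┃~~...┃>[x] 
┃                                  ┃ ┃.~...┃   [x
┃                                  ┃ ┃.....┃   [x
┃                                  ┃ ┃.~...┃     
┃                                  ┃ ┃.....┃     
┃                                  ┃ ┃.....┃     


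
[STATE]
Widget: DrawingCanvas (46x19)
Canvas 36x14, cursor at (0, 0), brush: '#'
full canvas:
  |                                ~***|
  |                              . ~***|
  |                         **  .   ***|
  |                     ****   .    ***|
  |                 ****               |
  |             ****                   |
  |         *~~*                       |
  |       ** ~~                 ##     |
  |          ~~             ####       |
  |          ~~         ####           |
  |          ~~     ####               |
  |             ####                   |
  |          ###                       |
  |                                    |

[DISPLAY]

+                               ~***          
                              . ~***          
                         **  .   ***          
                     ****   .    ***          
                 ****                         
             ****                             
         *~~*                                 
       ** ~~                 ##               
          ~~             ####                 
          ~~         ####                     
          ~~     ####                         
             ####                             
          ###                                 
                                              
                                              
                                              
                                              
                                              
                                              


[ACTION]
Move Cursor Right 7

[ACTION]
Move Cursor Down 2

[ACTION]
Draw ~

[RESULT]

                                ~***          
                              . ~***          
       ~                 **  .   ***          
                     ****   .    ***          
                 ****                         
             ****                             
         *~~*                                 
       ** ~~                 ##               
          ~~             ####                 
          ~~         ####                     
          ~~     ####                         
             ####                             
          ###                                 
                                              
                                              
                                              
                                              
                                              
                                              


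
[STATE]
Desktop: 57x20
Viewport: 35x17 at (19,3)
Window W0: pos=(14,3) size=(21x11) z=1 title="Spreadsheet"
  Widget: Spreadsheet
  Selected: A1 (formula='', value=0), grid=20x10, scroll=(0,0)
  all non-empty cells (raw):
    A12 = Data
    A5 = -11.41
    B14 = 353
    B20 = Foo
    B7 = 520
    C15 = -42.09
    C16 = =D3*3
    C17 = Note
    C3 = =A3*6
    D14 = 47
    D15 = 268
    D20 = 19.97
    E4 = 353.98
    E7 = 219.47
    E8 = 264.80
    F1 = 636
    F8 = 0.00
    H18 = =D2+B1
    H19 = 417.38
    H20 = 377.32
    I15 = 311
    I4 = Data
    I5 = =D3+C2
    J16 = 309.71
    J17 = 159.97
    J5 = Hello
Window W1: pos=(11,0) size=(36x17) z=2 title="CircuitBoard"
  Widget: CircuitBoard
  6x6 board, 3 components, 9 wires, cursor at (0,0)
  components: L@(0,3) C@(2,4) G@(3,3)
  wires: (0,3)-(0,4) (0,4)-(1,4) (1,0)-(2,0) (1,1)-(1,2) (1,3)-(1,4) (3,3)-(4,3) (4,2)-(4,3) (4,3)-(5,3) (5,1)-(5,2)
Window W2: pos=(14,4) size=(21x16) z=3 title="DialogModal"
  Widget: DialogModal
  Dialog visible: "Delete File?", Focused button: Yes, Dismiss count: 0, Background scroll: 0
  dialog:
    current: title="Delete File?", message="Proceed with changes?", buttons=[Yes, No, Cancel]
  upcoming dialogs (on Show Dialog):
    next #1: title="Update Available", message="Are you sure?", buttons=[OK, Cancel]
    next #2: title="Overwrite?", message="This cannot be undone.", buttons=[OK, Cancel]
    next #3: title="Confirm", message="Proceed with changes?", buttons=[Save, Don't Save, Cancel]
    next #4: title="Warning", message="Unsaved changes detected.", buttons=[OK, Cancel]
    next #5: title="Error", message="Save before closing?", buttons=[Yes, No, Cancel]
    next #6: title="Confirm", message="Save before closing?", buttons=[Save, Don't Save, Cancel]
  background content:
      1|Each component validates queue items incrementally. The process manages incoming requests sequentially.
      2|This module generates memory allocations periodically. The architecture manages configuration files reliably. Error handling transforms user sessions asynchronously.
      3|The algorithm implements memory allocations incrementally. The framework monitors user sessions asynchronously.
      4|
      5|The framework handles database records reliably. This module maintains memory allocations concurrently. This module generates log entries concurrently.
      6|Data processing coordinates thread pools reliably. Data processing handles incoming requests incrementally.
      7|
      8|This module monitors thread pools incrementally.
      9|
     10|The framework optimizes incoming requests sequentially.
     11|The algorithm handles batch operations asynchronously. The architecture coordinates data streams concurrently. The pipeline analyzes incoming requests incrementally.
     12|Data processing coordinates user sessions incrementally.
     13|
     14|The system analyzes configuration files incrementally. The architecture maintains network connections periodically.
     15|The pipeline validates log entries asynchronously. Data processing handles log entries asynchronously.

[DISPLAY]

2 3 4 5                    ┃       
━━━━━━━━━━━━━━━┓           ┃       
logModal       ┃           ┃       
───────────────┨           ┃       
 component vali┃           ┃       
 module generat┃           ┃       
algorithm imple┃           ┃       
────────────┐  ┃           ┃       
Delete File?│dl┃           ┃       
roceed with │oo┃           ┃       
Yes]  No   C│  ┃           ┃       
────────────┘or┃           ┃       
               ┃           ┃       
framework optim┃━━━━━━━━━━━┛       
algorithm handl┃                   
 processing coo┃                   
━━━━━━━━━━━━━━━┛                   


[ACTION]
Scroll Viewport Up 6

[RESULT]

━━━━━━━━━━━━━━━━━━━━━━━━━━━┓       
tBoard                     ┃       
───────────────────────────┨       
2 3 4 5                    ┃       
━━━━━━━━━━━━━━━┓           ┃       
logModal       ┃           ┃       
───────────────┨           ┃       
 component vali┃           ┃       
 module generat┃           ┃       
algorithm imple┃           ┃       
────────────┐  ┃           ┃       
Delete File?│dl┃           ┃       
roceed with │oo┃           ┃       
Yes]  No   C│  ┃           ┃       
────────────┘or┃           ┃       
               ┃           ┃       
framework optim┃━━━━━━━━━━━┛       


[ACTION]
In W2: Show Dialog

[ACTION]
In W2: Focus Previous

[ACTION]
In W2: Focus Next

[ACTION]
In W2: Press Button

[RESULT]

━━━━━━━━━━━━━━━━━━━━━━━━━━━┓       
tBoard                     ┃       
───────────────────────────┨       
2 3 4 5                    ┃       
━━━━━━━━━━━━━━━┓           ┃       
logModal       ┃           ┃       
───────────────┨           ┃       
 component vali┃           ┃       
 module generat┃           ┃       
algorithm imple┃           ┃       
               ┃           ┃       
framework handl┃           ┃       
 processing coo┃           ┃       
               ┃           ┃       
 module monitor┃           ┃       
               ┃           ┃       
framework optim┃━━━━━━━━━━━┛       


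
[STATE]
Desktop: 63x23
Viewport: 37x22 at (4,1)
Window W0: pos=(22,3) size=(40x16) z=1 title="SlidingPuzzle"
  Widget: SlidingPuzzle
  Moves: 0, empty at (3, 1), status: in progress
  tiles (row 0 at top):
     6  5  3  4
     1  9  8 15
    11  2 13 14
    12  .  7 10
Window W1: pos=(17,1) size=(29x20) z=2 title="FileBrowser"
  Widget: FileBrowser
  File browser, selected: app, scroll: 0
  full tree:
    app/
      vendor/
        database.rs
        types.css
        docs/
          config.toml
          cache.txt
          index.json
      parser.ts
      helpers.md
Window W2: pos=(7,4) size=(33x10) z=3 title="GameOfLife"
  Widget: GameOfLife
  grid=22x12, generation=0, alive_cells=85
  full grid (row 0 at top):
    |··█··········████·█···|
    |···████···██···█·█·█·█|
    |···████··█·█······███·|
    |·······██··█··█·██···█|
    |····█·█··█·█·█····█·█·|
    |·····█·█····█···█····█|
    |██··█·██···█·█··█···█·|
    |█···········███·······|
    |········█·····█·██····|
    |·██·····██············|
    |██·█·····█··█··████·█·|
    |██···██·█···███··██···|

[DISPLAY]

             ┏━━━━━━━━━━━━━━━━━━━━━━━
             ┃ FileBrowser           
             ┠───────────────────────
   ┏━━━━━━━━━━━━━━━━━━━━━━━━━━━━━━━┓ 
   ┃ GameOfLife                    ┃ 
   ┠───────────────────────────────┨ 
   ┃Gen: 0                         ┃ 
   ┃·······██··█··█·██···█         ┃ 
   ┃····█·█··█·█·█····█·█·         ┃ 
   ┃·····█·█····█···█····█         ┃ 
   ┃██··█·██···█·█··█···█·         ┃ 
   ┃█···········███·······         ┃ 
   ┗━━━━━━━━━━━━━━━━━━━━━━━━━━━━━━━┛ 
             ┃                       
             ┃                       
             ┃                       
             ┃                       
             ┃                       
             ┃                       
             ┗━━━━━━━━━━━━━━━━━━━━━━━
                                     
                                     


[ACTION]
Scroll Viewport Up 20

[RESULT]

                                     
             ┏━━━━━━━━━━━━━━━━━━━━━━━
             ┃ FileBrowser           
             ┠───────────────────────
   ┏━━━━━━━━━━━━━━━━━━━━━━━━━━━━━━━┓ 
   ┃ GameOfLife                    ┃ 
   ┠───────────────────────────────┨ 
   ┃Gen: 0                         ┃ 
   ┃·······██··█··█·██···█         ┃ 
   ┃····█·█··█·█·█····█·█·         ┃ 
   ┃·····█·█····█···█····█         ┃ 
   ┃██··█·██···█·█··█···█·         ┃ 
   ┃█···········███·······         ┃ 
   ┗━━━━━━━━━━━━━━━━━━━━━━━━━━━━━━━┛ 
             ┃                       
             ┃                       
             ┃                       
             ┃                       
             ┃                       
             ┃                       
             ┗━━━━━━━━━━━━━━━━━━━━━━━
                                     


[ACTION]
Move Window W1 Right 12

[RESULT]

                                     
                         ┏━━━━━━━━━━━
                         ┃ FileBrowse
                  ┏━━━━━━┠───────────
   ┏━━━━━━━━━━━━━━━━━━━━━━━━━━━━━━━┓ 
   ┃ GameOfLife                    ┃n
   ┠───────────────────────────────┨.
   ┃Gen: 0                         ┃s
   ┃·······██··█··█·██···█         ┃ 
   ┃····█·█··█·█·█····█·█·         ┃ 
   ┃·····█·█····█···█····█         ┃ 
   ┃██··█·██···█·█··█···█·         ┃ 
   ┃█···········███·······         ┃ 
   ┗━━━━━━━━━━━━━━━━━━━━━━━━━━━━━━━┛ 
                  ┃└────┴┃           
                  ┃Moves:┃           
                  ┃      ┃           
                  ┃      ┃           
                  ┗━━━━━━┃           
                         ┃           
                         ┗━━━━━━━━━━━
                                     


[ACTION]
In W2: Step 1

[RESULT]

                                     
                         ┏━━━━━━━━━━━
                         ┃ FileBrowse
                  ┏━━━━━━┠───────────
   ┏━━━━━━━━━━━━━━━━━━━━━━━━━━━━━━━┓ 
   ┃ GameOfLife                    ┃n
   ┠───────────────────────────────┨.
   ┃Gen: 1                         ┃s
   ┃···█···███·█·····█···█         ┃ 
   ┃·····██···██·█·██···██         ┃ 
   ┃····█··██·██·█···█·███         ┃ 
   ┃██···███···█··██······         ┃ 
   ┃██·····█····█·█·██····         ┃ 
   ┗━━━━━━━━━━━━━━━━━━━━━━━━━━━━━━━┛ 
                  ┃└────┴┃           
                  ┃Moves:┃           
                  ┃      ┃           
                  ┃      ┃           
                  ┗━━━━━━┃           
                         ┃           
                         ┗━━━━━━━━━━━
                                     


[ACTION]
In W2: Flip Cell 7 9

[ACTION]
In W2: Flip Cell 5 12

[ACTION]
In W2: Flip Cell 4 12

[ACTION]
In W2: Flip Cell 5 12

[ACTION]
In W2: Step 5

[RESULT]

                                     
                         ┏━━━━━━━━━━━
                         ┃ FileBrowse
                  ┏━━━━━━┠───────────
   ┏━━━━━━━━━━━━━━━━━━━━━━━━━━━━━━━┓ 
   ┃ GameOfLife                    ┃n
   ┠───────────────────────────────┨.
   ┃Gen: 6                         ┃s
   ┃····█·██·██████···██··         ┃ 
   ┃··█·██·█·████······██·         ┃ 
   ┃······██············█·         ┃ 
   ┃·█···██···█·█·····█·█·         ┃ 
   ┃·█···█······█·····██··         ┃ 
   ┗━━━━━━━━━━━━━━━━━━━━━━━━━━━━━━━┛ 
                  ┃└────┴┃           
                  ┃Moves:┃           
                  ┃      ┃           
                  ┃      ┃           
                  ┗━━━━━━┃           
                         ┃           
                         ┗━━━━━━━━━━━
                                     
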